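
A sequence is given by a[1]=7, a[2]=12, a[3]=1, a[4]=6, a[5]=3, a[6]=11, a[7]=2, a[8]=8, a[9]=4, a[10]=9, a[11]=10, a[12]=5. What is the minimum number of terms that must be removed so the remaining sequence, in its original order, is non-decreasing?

Fewest deletions = n − (longest non-decreasing subsequence).
Patience tails:
7 → extends → [7]
12 → extends → [7, 12]
1 → replaces 7 → [1, 12]
6 → replaces 12 → [1, 6]
3 → replaces 6 → [1, 3]
11 → extends → [1, 3, 11]
2 → replaces 3 → [1, 2, 11]
8 → replaces 11 → [1, 2, 8]
4 → replaces 8 → [1, 2, 4]
9 → extends → [1, 2, 4, 9]
10 → extends → [1, 2, 4, 9, 10]
5 → replaces 9 → [1, 2, 4, 5, 10]
Longest non-decreasing subsequence has length 5, so deletions = 12 − 5 = 7.

7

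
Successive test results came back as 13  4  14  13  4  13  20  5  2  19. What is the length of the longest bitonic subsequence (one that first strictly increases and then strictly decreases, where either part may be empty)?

5

inc[i] = longest strictly increasing subsequence ending at i; dec[i] = longest strictly decreasing subsequence starting at i:
i:      1  2  3  4  5  6  7  8  9 10
a[i]:  13  4 14 13  4 13 20  5  2 19
inc:    1  1  2  2  1  2  3  2  1  3
dec:    3  2  4  3  2  3  3  2  1  1
Best peak at i=3 (value 14): inc=2, dec=4, length 2+4−1 = 5.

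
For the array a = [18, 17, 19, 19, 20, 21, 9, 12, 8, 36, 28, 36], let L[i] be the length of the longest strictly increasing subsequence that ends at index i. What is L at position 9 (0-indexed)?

dp[i] = 1 + max{dp[j] : j<i, a[j]<a[i]} (or 1 if no such j):
i:      0  1  2  3  4  5  6  7  8  9 10 11
a[i]:  18 17 19 19 20 21  9 12  8 36 28 36
dp:     1  1  2  2  3  4  1  2  1  5  5  6
At index 9 the value is 5.

5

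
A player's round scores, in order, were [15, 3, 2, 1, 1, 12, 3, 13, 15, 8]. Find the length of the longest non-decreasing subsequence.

Track the smallest tail for each achievable length (allowing ties):
15 → extends → [15]
3 → replaces 15 → [3]
2 → replaces 3 → [2]
1 → replaces 2 → [1]
1 → extends → [1, 1]
12 → extends → [1, 1, 12]
3 → replaces 12 → [1, 1, 3]
13 → extends → [1, 1, 3, 13]
15 → extends → [1, 1, 3, 13, 15]
8 → replaces 13 → [1, 1, 3, 8, 15]
Five tails, so the longest non-decreasing subsequence has length 5 (e.g. 1, 1, 12, 13, 15).

5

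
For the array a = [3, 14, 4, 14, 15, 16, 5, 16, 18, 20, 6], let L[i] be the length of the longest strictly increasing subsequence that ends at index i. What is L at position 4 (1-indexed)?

dp[i] = 1 + max{dp[j] : j<i, a[j]<a[i]} (or 1 if no such j):
i:      1  2  3  4  5  6  7  8  9 10 11
a[i]:   3 14  4 14 15 16  5 16 18 20  6
dp:     1  2  2  3  4  5  3  5  6  7  4
At index 4 the value is 3.

3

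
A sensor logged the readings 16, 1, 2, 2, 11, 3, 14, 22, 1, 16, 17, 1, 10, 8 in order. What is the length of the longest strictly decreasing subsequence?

Negate each value so 'decreasing' becomes 'increasing', then run patience tails on the negated sequence:
-16 → extends → [-16]
-1 → extends → [-16, -1]
-2 → replaces -1 → [-16, -2]
-2 → already a tail → [-16, -2]
-11 → replaces -2 → [-16, -11]
-3 → extends → [-16, -11, -3]
-14 → replaces -11 → [-16, -14, -3]
-22 → replaces -16 → [-22, -14, -3]
-1 → extends → [-22, -14, -3, -1]
-16 → replaces -14 → [-22, -16, -3, -1]
-17 → replaces -16 → [-22, -17, -3, -1]
-1 → already a tail → [-22, -17, -3, -1]
-10 → replaces -3 → [-22, -17, -10, -1]
-8 → replaces -1 → [-22, -17, -10, -8]
Four tails, so the longest strictly decreasing subsequence of the original has length 4.

4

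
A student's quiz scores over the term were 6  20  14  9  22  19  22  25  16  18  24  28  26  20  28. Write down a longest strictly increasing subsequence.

6, 14, 19, 22, 25, 26, 28

Patience tails give the LIS length; then backtrack through the dp parents:
6 → extends → [6]
20 → extends → [6, 20]
14 → replaces 20 → [6, 14]
9 → replaces 14 → [6, 9]
22 → extends → [6, 9, 22]
19 → replaces 22 → [6, 9, 19]
22 → extends → [6, 9, 19, 22]
25 → extends → [6, 9, 19, 22, 25]
16 → replaces 19 → [6, 9, 16, 22, 25]
18 → replaces 22 → [6, 9, 16, 18, 25]
24 → replaces 25 → [6, 9, 16, 18, 24]
28 → extends → [6, 9, 16, 18, 24, 28]
26 → replaces 28 → [6, 9, 16, 18, 24, 26]
20 → replaces 24 → [6, 9, 16, 18, 20, 26]
28 → extends → [6, 9, 16, 18, 20, 26, 28]
Length 7; one witness is 6, 14, 19, 22, 25, 26, 28.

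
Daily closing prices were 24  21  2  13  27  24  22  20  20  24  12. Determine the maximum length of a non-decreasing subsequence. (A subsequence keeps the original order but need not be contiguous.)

Track the smallest tail for each achievable length (allowing ties):
24 → extends → [24]
21 → replaces 24 → [21]
2 → replaces 21 → [2]
13 → extends → [2, 13]
27 → extends → [2, 13, 27]
24 → replaces 27 → [2, 13, 24]
22 → replaces 24 → [2, 13, 22]
20 → replaces 22 → [2, 13, 20]
20 → extends → [2, 13, 20, 20]
24 → extends → [2, 13, 20, 20, 24]
12 → replaces 13 → [2, 12, 20, 20, 24]
Five tails, so the longest non-decreasing subsequence has length 5 (e.g. 2, 13, 20, 20, 24).

5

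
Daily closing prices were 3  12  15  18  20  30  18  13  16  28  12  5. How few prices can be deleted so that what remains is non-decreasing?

6

Fewest deletions = n − (longest non-decreasing subsequence).
i:      1  2  3  4  5  6  7  8  9 10 11 12
a[i]:   3 12 15 18 20 30 18 13 16 28 12  5
dp:     1  2  3  4  5  6  5  3  4  6  3  2
max dp = 6, so deletions = 12 − 6 = 6.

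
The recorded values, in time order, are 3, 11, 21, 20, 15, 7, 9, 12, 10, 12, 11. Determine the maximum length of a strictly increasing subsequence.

Let dp[i] be the length of the longest such subsequence ending at index i:
i:      1  2  3  4  5  6  7  8  9 10 11
a[i]:   3 11 21 20 15  7  9 12 10 12 11
dp:     1  2  3  3  3  2  3  4  4  5  5
Maximum dp value is 5.

5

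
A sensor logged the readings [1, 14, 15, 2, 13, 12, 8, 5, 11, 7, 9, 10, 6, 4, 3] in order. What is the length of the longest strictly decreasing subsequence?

Let dp[i] be the longest strictly decreasing subsequence ending at i:
i:      1  2  3  4  5  6  7  8  9 10 11 12 13 14 15
a[i]:   1 14 15  2 13 12  8  5 11  7  9 10  6  4  3
dp:     1  1  1  2  2  3  4  5  4  5  5  5  6  7  8
Maximum is 8.

8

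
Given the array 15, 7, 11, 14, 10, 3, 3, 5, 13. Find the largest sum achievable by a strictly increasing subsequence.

Let S[i] be the best sum of a strictly increasing subsequence ending at i:
i:      1  2  3  4  5  6  7  8  9
a[i]:  15  7 11 14 10  3  3  5 13
S:     15  7 18 32 17  3  3  8 31
Maximum is 32 (e.g. 7 + 11 + 14).

32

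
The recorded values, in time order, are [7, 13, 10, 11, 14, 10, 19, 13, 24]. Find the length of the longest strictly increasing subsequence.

Track the smallest tail for each achievable length (strict):
7 → extends → [7]
13 → extends → [7, 13]
10 → replaces 13 → [7, 10]
11 → extends → [7, 10, 11]
14 → extends → [7, 10, 11, 14]
10 → already a tail → [7, 10, 11, 14]
19 → extends → [7, 10, 11, 14, 19]
13 → replaces 14 → [7, 10, 11, 13, 19]
24 → extends → [7, 10, 11, 13, 19, 24]
Six tails, so the longest strictly increasing subsequence has length 6 (e.g. 7, 10, 11, 14, 19, 24).

6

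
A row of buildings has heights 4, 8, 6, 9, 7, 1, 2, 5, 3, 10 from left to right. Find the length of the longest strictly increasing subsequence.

4

Track the smallest tail for each achievable length (strict):
4 → extends → [4]
8 → extends → [4, 8]
6 → replaces 8 → [4, 6]
9 → extends → [4, 6, 9]
7 → replaces 9 → [4, 6, 7]
1 → replaces 4 → [1, 6, 7]
2 → replaces 6 → [1, 2, 7]
5 → replaces 7 → [1, 2, 5]
3 → replaces 5 → [1, 2, 3]
10 → extends → [1, 2, 3, 10]
Four tails, so the longest strictly increasing subsequence has length 4 (e.g. 4, 8, 9, 10).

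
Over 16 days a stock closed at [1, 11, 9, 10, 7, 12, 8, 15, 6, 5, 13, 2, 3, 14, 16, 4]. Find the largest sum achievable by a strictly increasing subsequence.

75

Let S[i] be the best sum of a strictly increasing subsequence ending at i:
i:      1  2  3  4  5  6  7  8  9 10 11 12 13 14 15 16
a[i]:   1 11  9 10  7 12  8 15  6  5 13  2  3 14 16  4
S:      1 12 10 20  8 32 16 47  7  6 45  3  6 59 75 10
Maximum is 75 (e.g. 1 + 9 + 10 + 12 + 13 + 14 + 16).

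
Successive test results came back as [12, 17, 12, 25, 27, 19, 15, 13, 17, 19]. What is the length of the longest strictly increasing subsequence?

4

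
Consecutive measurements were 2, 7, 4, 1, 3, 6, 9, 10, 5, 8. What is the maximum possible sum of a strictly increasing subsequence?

31

Let S[i] be the best sum of a strictly increasing subsequence ending at i:
i:      1  2  3  4  5  6  7  8  9 10
a[i]:   2  7  4  1  3  6  9 10  5  8
S:      2  9  6  1  5 12 21 31 11 20
Maximum is 31 (e.g. 2 + 4 + 6 + 9 + 10).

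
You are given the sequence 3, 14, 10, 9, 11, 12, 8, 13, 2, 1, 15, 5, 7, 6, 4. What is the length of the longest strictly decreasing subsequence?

7

Let dp[i] be the longest strictly decreasing subsequence ending at i:
i:      1  2  3  4  5  6  7  8  9 10 11 12 13 14 15
a[i]:   3 14 10  9 11 12  8 13  2  1 15  5  7  6  4
dp:     1  1  2  3  2  2  4  2  5  6  1  5  5  6  7
Maximum is 7.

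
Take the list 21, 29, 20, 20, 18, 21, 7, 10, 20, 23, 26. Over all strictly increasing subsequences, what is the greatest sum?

Let S[i] be the best sum of a strictly increasing subsequence ending at i:
i:      1  2  3  4  5  6  7  8  9 10 11
a[i]:  21 29 20 20 18 21  7 10 20 23 26
S:     21 50 20 20 18 41  7 17 38 64 90
Maximum is 90 (e.g. 20 + 21 + 23 + 26).

90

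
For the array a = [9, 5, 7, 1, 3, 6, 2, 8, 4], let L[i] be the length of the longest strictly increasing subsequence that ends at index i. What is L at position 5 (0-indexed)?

dp[i] = 1 + max{dp[j] : j<i, a[j]<a[i]} (or 1 if no such j):
i:     0 1 2 3 4 5 6 7 8
a[i]:  9 5 7 1 3 6 2 8 4
dp:    1 1 2 1 2 3 2 4 3
At index 5 the value is 3.

3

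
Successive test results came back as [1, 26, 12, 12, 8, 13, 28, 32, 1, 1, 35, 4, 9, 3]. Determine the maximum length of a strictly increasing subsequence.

6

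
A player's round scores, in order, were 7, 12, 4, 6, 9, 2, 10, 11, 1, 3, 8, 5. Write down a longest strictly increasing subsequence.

4, 6, 9, 10, 11

Patience tails give the LIS length; then backtrack through the dp parents:
7 → extends → [7]
12 → extends → [7, 12]
4 → replaces 7 → [4, 12]
6 → replaces 12 → [4, 6]
9 → extends → [4, 6, 9]
2 → replaces 4 → [2, 6, 9]
10 → extends → [2, 6, 9, 10]
11 → extends → [2, 6, 9, 10, 11]
1 → replaces 2 → [1, 6, 9, 10, 11]
3 → replaces 6 → [1, 3, 9, 10, 11]
8 → replaces 9 → [1, 3, 8, 10, 11]
5 → replaces 8 → [1, 3, 5, 10, 11]
Length 5; one witness is 4, 6, 9, 10, 11.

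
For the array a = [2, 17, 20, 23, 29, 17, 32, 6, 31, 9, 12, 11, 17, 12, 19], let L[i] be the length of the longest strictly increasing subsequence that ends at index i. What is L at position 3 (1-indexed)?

3

dp[i] = 1 + max{dp[j] : j<i, a[j]<a[i]} (or 1 if no such j):
i:      1  2  3  4  5  6  7  8  9 10 11 12 13 14 15
a[i]:   2 17 20 23 29 17 32  6 31  9 12 11 17 12 19
dp:     1  2  3  4  5  2  6  2  6  3  4  4  5  5  6
At index 3 the value is 3.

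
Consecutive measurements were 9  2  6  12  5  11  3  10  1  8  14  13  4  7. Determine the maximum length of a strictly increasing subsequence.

4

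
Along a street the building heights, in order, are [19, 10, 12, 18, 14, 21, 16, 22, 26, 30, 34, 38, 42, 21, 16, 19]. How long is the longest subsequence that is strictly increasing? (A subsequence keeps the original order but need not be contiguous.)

10

Track the smallest tail for each achievable length (strict):
19 → extends → [19]
10 → replaces 19 → [10]
12 → extends → [10, 12]
18 → extends → [10, 12, 18]
14 → replaces 18 → [10, 12, 14]
21 → extends → [10, 12, 14, 21]
16 → replaces 21 → [10, 12, 14, 16]
22 → extends → [10, 12, 14, 16, 22]
26 → extends → [10, 12, 14, 16, 22, 26]
30 → extends → [10, 12, 14, 16, 22, 26, 30]
34 → extends → [10, 12, 14, 16, 22, 26, 30, 34]
38 → extends → [10, 12, 14, 16, 22, 26, 30, 34, 38]
42 → extends → [10, 12, 14, 16, 22, 26, 30, 34, 38, 42]
21 → replaces 22 → [10, 12, 14, 16, 21, 26, 30, 34, 38, 42]
16 → already a tail → [10, 12, 14, 16, 21, 26, 30, 34, 38, 42]
19 → replaces 21 → [10, 12, 14, 16, 19, 26, 30, 34, 38, 42]
Ten tails, so the longest strictly increasing subsequence has length 10 (e.g. 10, 12, 18, 21, 22, 26, 30, 34, 38, 42).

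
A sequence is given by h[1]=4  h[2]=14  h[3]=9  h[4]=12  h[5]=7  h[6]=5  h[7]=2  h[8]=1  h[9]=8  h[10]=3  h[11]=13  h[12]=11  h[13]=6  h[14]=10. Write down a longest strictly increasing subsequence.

Patience tails give the LIS length; then backtrack through the dp parents:
4 → extends → [4]
14 → extends → [4, 14]
9 → replaces 14 → [4, 9]
12 → extends → [4, 9, 12]
7 → replaces 9 → [4, 7, 12]
5 → replaces 7 → [4, 5, 12]
2 → replaces 4 → [2, 5, 12]
1 → replaces 2 → [1, 5, 12]
8 → replaces 12 → [1, 5, 8]
3 → replaces 5 → [1, 3, 8]
13 → extends → [1, 3, 8, 13]
11 → replaces 13 → [1, 3, 8, 11]
6 → replaces 8 → [1, 3, 6, 11]
10 → replaces 11 → [1, 3, 6, 10]
Length 4; one witness is 4, 9, 12, 13.

4, 9, 12, 13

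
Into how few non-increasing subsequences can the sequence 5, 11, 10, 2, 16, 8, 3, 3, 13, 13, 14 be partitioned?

Place each on the leftmost legal pile:
5 → new pile 1 (tops now [5])
11 → new pile 2 (tops now [5, 11])
10 → pile 2 (tops now [5, 10])
2 → pile 1 (tops now [2, 10])
16 → new pile 3 (tops now [2, 10, 16])
8 → pile 2 (tops now [2, 8, 16])
3 → pile 2 (tops now [2, 3, 16])
3 → pile 2 (tops now [2, 3, 16])
13 → pile 3 (tops now [2, 3, 13])
13 → pile 3 (tops now [2, 3, 13])
14 → new pile 4 (tops now [2, 3, 13, 14])
Four piles.

4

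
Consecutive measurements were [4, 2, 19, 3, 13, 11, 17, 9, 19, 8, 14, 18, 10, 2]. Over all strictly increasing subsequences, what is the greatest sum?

Let S[i] be the best sum of a strictly increasing subsequence ending at i:
i:      1  2  3  4  5  6  7  8  9 10 11 12 13 14
a[i]:   4  2 19  3 13 11 17  9 19  8 14 18 10  2
S:      4  2 23  5 18 16 35 14 54 13 32 53 24  2
Maximum is 54 (e.g. 2 + 3 + 13 + 17 + 19).

54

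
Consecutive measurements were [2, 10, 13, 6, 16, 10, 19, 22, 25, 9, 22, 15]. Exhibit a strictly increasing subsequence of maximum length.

2, 10, 13, 16, 19, 22, 25

Patience tails give the LIS length; then backtrack through the dp parents:
2 → extends → [2]
10 → extends → [2, 10]
13 → extends → [2, 10, 13]
6 → replaces 10 → [2, 6, 13]
16 → extends → [2, 6, 13, 16]
10 → replaces 13 → [2, 6, 10, 16]
19 → extends → [2, 6, 10, 16, 19]
22 → extends → [2, 6, 10, 16, 19, 22]
25 → extends → [2, 6, 10, 16, 19, 22, 25]
9 → replaces 10 → [2, 6, 9, 16, 19, 22, 25]
22 → already a tail → [2, 6, 9, 16, 19, 22, 25]
15 → replaces 16 → [2, 6, 9, 15, 19, 22, 25]
Length 7; one witness is 2, 10, 13, 16, 19, 22, 25.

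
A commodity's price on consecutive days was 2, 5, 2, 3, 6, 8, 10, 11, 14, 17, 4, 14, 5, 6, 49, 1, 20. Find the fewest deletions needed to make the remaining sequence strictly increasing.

Fewest deletions = n − (longest strictly increasing subsequence).
i:      1  2  3  4  5  6  7  8  9 10 11 12 13 14 15 16 17
a[i]:   2  5  2  3  6  8 10 11 14 17  4 14  5  6 49  1 20
dp:     1  2  1  2  3  4  5  6  7  8  3  7  4  5  9  1  9
max dp = 9, so deletions = 17 − 9 = 8.

8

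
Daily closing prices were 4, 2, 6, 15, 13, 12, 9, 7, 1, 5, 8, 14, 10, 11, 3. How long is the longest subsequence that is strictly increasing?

6

Let dp[i] be the length of the longest such subsequence ending at index i:
i:      1  2  3  4  5  6  7  8  9 10 11 12 13 14 15
a[i]:   4  2  6 15 13 12  9  7  1  5  8 14 10 11  3
dp:     1  1  2  3  3  3  3  3  1  2  4  5  5  6  2
Maximum dp value is 6.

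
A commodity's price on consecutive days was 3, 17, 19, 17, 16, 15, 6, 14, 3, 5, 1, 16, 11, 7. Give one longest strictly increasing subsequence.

Patience tails give the LIS length; then backtrack through the dp parents:
3 → extends → [3]
17 → extends → [3, 17]
19 → extends → [3, 17, 19]
17 → already a tail → [3, 17, 19]
16 → replaces 17 → [3, 16, 19]
15 → replaces 16 → [3, 15, 19]
6 → replaces 15 → [3, 6, 19]
14 → replaces 19 → [3, 6, 14]
3 → already a tail → [3, 6, 14]
5 → replaces 6 → [3, 5, 14]
1 → replaces 3 → [1, 5, 14]
16 → extends → [1, 5, 14, 16]
11 → replaces 14 → [1, 5, 11, 16]
7 → replaces 11 → [1, 5, 7, 16]
Length 4; one witness is 3, 6, 14, 16.

3, 6, 14, 16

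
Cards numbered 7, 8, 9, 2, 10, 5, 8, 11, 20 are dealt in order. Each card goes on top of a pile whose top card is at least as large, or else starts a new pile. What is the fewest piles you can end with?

6

Place each on the leftmost legal pile:
7 → new pile 1 (tops now [7])
8 → new pile 2 (tops now [7, 8])
9 → new pile 3 (tops now [7, 8, 9])
2 → pile 1 (tops now [2, 8, 9])
10 → new pile 4 (tops now [2, 8, 9, 10])
5 → pile 2 (tops now [2, 5, 9, 10])
8 → pile 3 (tops now [2, 5, 8, 10])
11 → new pile 5 (tops now [2, 5, 8, 10, 11])
20 → new pile 6 (tops now [2, 5, 8, 10, 11, 20])
Six piles.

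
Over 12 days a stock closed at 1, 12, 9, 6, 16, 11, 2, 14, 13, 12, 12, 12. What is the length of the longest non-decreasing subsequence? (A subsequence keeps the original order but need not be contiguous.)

Track the smallest tail for each achievable length (allowing ties):
1 → extends → [1]
12 → extends → [1, 12]
9 → replaces 12 → [1, 9]
6 → replaces 9 → [1, 6]
16 → extends → [1, 6, 16]
11 → replaces 16 → [1, 6, 11]
2 → replaces 6 → [1, 2, 11]
14 → extends → [1, 2, 11, 14]
13 → replaces 14 → [1, 2, 11, 13]
12 → replaces 13 → [1, 2, 11, 12]
12 → extends → [1, 2, 11, 12, 12]
12 → extends → [1, 2, 11, 12, 12, 12]
Six tails, so the longest non-decreasing subsequence has length 6 (e.g. 1, 9, 11, 12, 12, 12).

6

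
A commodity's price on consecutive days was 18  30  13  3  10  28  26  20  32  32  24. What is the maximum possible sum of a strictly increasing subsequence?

80

Let S[i] be the best sum of a strictly increasing subsequence ending at i:
i:      1  2  3  4  5  6  7  8  9 10 11
a[i]:  18 30 13  3 10 28 26 20 32 32 24
S:     18 48 13  3 13 46 44 38 80 80 62
Maximum is 80 (e.g. 18 + 30 + 32).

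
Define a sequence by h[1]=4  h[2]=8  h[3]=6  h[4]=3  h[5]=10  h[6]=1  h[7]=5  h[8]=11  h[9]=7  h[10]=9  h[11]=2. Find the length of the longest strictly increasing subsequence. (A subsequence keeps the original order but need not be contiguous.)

4

Let dp[i] be the length of the longest such subsequence ending at index i:
i:      1  2  3  4  5  6  7  8  9 10 11
h[i]:   4  8  6  3 10  1  5 11  7  9  2
dp:     1  2  2  1  3  1  2  4  3  4  2
Maximum dp value is 4.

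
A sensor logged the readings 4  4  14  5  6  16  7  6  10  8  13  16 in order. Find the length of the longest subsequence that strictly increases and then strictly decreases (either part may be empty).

inc[i] = longest strictly increasing subsequence ending at i; dec[i] = longest strictly decreasing subsequence starting at i:
i:      1  2  3  4  5  6  7  8  9 10 11 12
a[i]:   4  4 14  5  6 16  7  6 10  8 13 16
inc:    1  1  2  2  3  4  4  3  5  5  6  7
dec:    1  1  3  1  1  3  2  1  2  1  1  1
Best peak at i=12 (value 16): inc=7, dec=1, length 7+1−1 = 7.

7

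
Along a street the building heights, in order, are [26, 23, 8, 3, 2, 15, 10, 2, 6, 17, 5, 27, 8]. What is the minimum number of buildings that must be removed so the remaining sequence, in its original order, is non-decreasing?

8

Fewest deletions = n − (longest non-decreasing subsequence).
Patience tails:
26 → extends → [26]
23 → replaces 26 → [23]
8 → replaces 23 → [8]
3 → replaces 8 → [3]
2 → replaces 3 → [2]
15 → extends → [2, 15]
10 → replaces 15 → [2, 10]
2 → replaces 10 → [2, 2]
6 → extends → [2, 2, 6]
17 → extends → [2, 2, 6, 17]
5 → replaces 6 → [2, 2, 5, 17]
27 → extends → [2, 2, 5, 17, 27]
8 → replaces 17 → [2, 2, 5, 8, 27]
Longest non-decreasing subsequence has length 5, so deletions = 13 − 5 = 8.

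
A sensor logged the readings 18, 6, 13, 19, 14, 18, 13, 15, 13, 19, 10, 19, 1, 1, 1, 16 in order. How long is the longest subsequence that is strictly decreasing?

Let dp[i] be the longest strictly decreasing subsequence ending at i:
i:      1  2  3  4  5  6  7  8  9 10 11 12 13 14 15 16
a[i]:  18  6 13 19 14 18 13 15 13 19 10 19  1  1  1 16
dp:     1  2  2  1  2  2  3  3  4  1  5  1  6  6  6  3
Maximum is 6.

6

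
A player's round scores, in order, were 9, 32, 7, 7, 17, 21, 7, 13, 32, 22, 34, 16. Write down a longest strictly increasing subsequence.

9, 17, 21, 32, 34

Patience tails give the LIS length; then backtrack through the dp parents:
9 → extends → [9]
32 → extends → [9, 32]
7 → replaces 9 → [7, 32]
7 → already a tail → [7, 32]
17 → replaces 32 → [7, 17]
21 → extends → [7, 17, 21]
7 → already a tail → [7, 17, 21]
13 → replaces 17 → [7, 13, 21]
32 → extends → [7, 13, 21, 32]
22 → replaces 32 → [7, 13, 21, 22]
34 → extends → [7, 13, 21, 22, 34]
16 → replaces 21 → [7, 13, 16, 22, 34]
Length 5; one witness is 9, 17, 21, 32, 34.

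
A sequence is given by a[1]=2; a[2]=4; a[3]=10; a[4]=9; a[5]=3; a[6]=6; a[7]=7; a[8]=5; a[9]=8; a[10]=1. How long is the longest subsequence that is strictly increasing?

5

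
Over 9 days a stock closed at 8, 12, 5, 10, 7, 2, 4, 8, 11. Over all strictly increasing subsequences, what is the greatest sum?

31

Let S[i] be the best sum of a strictly increasing subsequence ending at i:
i:      1  2  3  4  5  6  7  8  9
a[i]:   8 12  5 10  7  2  4  8 11
S:      8 20  5 18 12  2  6 20 31
Maximum is 31 (e.g. 5 + 7 + 8 + 11).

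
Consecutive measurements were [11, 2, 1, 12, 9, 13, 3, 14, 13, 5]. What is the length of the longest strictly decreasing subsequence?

3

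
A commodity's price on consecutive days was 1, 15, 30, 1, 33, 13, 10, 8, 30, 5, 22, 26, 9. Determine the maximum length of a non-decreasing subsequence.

5

Track the smallest tail for each achievable length (allowing ties):
1 → extends → [1]
15 → extends → [1, 15]
30 → extends → [1, 15, 30]
1 → replaces 15 → [1, 1, 30]
33 → extends → [1, 1, 30, 33]
13 → replaces 30 → [1, 1, 13, 33]
10 → replaces 13 → [1, 1, 10, 33]
8 → replaces 10 → [1, 1, 8, 33]
30 → replaces 33 → [1, 1, 8, 30]
5 → replaces 8 → [1, 1, 5, 30]
22 → replaces 30 → [1, 1, 5, 22]
26 → extends → [1, 1, 5, 22, 26]
9 → replaces 22 → [1, 1, 5, 9, 26]
Five tails, so the longest non-decreasing subsequence has length 5 (e.g. 1, 1, 13, 22, 26).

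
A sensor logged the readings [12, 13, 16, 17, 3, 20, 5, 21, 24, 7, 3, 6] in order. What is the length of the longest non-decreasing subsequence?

7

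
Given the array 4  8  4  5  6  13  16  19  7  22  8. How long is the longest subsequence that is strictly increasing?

Track the smallest tail for each achievable length (strict):
4 → extends → [4]
8 → extends → [4, 8]
4 → already a tail → [4, 8]
5 → replaces 8 → [4, 5]
6 → extends → [4, 5, 6]
13 → extends → [4, 5, 6, 13]
16 → extends → [4, 5, 6, 13, 16]
19 → extends → [4, 5, 6, 13, 16, 19]
7 → replaces 13 → [4, 5, 6, 7, 16, 19]
22 → extends → [4, 5, 6, 7, 16, 19, 22]
8 → replaces 16 → [4, 5, 6, 7, 8, 19, 22]
Seven tails, so the longest strictly increasing subsequence has length 7 (e.g. 4, 5, 6, 13, 16, 19, 22).

7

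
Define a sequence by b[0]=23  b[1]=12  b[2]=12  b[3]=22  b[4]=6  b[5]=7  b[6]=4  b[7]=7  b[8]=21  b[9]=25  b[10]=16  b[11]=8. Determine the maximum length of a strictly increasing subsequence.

Let dp[i] be the length of the longest such subsequence ending at index i:
i:      0  1  2  3  4  5  6  7  8  9 10 11
b[i]:  23 12 12 22  6  7  4  7 21 25 16  8
dp:     1  1  1  2  1  2  1  2  3  4  3  3
Maximum dp value is 4.

4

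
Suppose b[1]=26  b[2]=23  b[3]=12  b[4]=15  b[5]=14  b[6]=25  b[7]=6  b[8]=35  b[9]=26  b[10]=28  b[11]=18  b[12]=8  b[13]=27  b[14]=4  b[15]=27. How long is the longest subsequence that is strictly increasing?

5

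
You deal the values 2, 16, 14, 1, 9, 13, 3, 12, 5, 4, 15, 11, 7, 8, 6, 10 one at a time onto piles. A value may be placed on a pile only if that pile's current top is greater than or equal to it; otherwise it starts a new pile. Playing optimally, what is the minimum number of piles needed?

6

The minimum number of non-increasing subsequences covering a sequence equals the length of its longest strictly increasing subsequence.
LIS length is 6 (e.g. 2, 3, 5, 7, 8, 10), so 6 piles are needed.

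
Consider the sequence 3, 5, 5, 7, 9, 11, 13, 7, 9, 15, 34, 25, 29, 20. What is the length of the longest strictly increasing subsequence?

Track the smallest tail for each achievable length (strict):
3 → extends → [3]
5 → extends → [3, 5]
5 → already a tail → [3, 5]
7 → extends → [3, 5, 7]
9 → extends → [3, 5, 7, 9]
11 → extends → [3, 5, 7, 9, 11]
13 → extends → [3, 5, 7, 9, 11, 13]
7 → already a tail → [3, 5, 7, 9, 11, 13]
9 → already a tail → [3, 5, 7, 9, 11, 13]
15 → extends → [3, 5, 7, 9, 11, 13, 15]
34 → extends → [3, 5, 7, 9, 11, 13, 15, 34]
25 → replaces 34 → [3, 5, 7, 9, 11, 13, 15, 25]
29 → extends → [3, 5, 7, 9, 11, 13, 15, 25, 29]
20 → replaces 25 → [3, 5, 7, 9, 11, 13, 15, 20, 29]
Nine tails, so the longest strictly increasing subsequence has length 9 (e.g. 3, 5, 7, 9, 11, 13, 15, 25, 29).

9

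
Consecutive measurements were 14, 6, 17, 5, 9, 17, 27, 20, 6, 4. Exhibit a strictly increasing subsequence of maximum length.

Patience tails give the LIS length; then backtrack through the dp parents:
14 → extends → [14]
6 → replaces 14 → [6]
17 → extends → [6, 17]
5 → replaces 6 → [5, 17]
9 → replaces 17 → [5, 9]
17 → extends → [5, 9, 17]
27 → extends → [5, 9, 17, 27]
20 → replaces 27 → [5, 9, 17, 20]
6 → replaces 9 → [5, 6, 17, 20]
4 → replaces 5 → [4, 6, 17, 20]
Length 4; one witness is 6, 9, 17, 27.

6, 9, 17, 27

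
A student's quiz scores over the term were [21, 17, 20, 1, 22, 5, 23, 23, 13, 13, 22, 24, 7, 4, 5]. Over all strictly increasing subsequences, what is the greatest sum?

Let S[i] be the best sum of a strictly increasing subsequence ending at i:
i:       1   2   3   4   5   6   7   8   9  10  11  12  13  14  15
a[i]:   21  17  20   1  22   5  23  23  13  13  22  24   7   4   5
S:      21  17  37   1  59   6  82  82  19  19  59 106  13   5  10
Maximum is 106 (e.g. 17 + 20 + 22 + 23 + 24).

106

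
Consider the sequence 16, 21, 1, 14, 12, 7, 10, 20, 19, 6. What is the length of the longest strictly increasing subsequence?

4

Track the smallest tail for each achievable length (strict):
16 → extends → [16]
21 → extends → [16, 21]
1 → replaces 16 → [1, 21]
14 → replaces 21 → [1, 14]
12 → replaces 14 → [1, 12]
7 → replaces 12 → [1, 7]
10 → extends → [1, 7, 10]
20 → extends → [1, 7, 10, 20]
19 → replaces 20 → [1, 7, 10, 19]
6 → replaces 7 → [1, 6, 10, 19]
Four tails, so the longest strictly increasing subsequence has length 4 (e.g. 1, 7, 10, 20).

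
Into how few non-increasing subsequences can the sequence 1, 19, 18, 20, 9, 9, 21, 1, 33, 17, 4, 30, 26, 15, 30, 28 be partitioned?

Place each on the leftmost legal pile:
1 → new pile 1 (tops now [1])
19 → new pile 2 (tops now [1, 19])
18 → pile 2 (tops now [1, 18])
20 → new pile 3 (tops now [1, 18, 20])
9 → pile 2 (tops now [1, 9, 20])
9 → pile 2 (tops now [1, 9, 20])
21 → new pile 4 (tops now [1, 9, 20, 21])
1 → pile 1 (tops now [1, 9, 20, 21])
33 → new pile 5 (tops now [1, 9, 20, 21, 33])
17 → pile 3 (tops now [1, 9, 17, 21, 33])
4 → pile 2 (tops now [1, 4, 17, 21, 33])
30 → pile 5 (tops now [1, 4, 17, 21, 30])
26 → pile 5 (tops now [1, 4, 17, 21, 26])
15 → pile 3 (tops now [1, 4, 15, 21, 26])
30 → new pile 6 (tops now [1, 4, 15, 21, 26, 30])
28 → pile 6 (tops now [1, 4, 15, 21, 26, 28])
Six piles.

6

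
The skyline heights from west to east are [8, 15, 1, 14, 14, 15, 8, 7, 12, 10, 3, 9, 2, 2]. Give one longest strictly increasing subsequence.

8, 14, 15

Patience tails give the LIS length; then backtrack through the dp parents:
8 → extends → [8]
15 → extends → [8, 15]
1 → replaces 8 → [1, 15]
14 → replaces 15 → [1, 14]
14 → already a tail → [1, 14]
15 → extends → [1, 14, 15]
8 → replaces 14 → [1, 8, 15]
7 → replaces 8 → [1, 7, 15]
12 → replaces 15 → [1, 7, 12]
10 → replaces 12 → [1, 7, 10]
3 → replaces 7 → [1, 3, 10]
9 → replaces 10 → [1, 3, 9]
2 → replaces 3 → [1, 2, 9]
2 → already a tail → [1, 2, 9]
Length 3; one witness is 8, 14, 15.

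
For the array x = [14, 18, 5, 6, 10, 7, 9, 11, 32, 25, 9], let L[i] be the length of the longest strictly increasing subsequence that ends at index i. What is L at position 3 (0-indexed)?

dp[i] = 1 + max{dp[j] : j<i, x[j]<x[i]} (or 1 if no such j):
i:      0  1  2  3  4  5  6  7  8  9 10
x[i]:  14 18  5  6 10  7  9 11 32 25  9
dp:     1  2  1  2  3  3  4  5  6  6  4
At index 3 the value is 2.

2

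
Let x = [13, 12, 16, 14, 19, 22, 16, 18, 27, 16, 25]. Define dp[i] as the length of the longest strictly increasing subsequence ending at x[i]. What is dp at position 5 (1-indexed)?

3

dp[i] = 1 + max{dp[j] : j<i, x[j]<x[i]} (or 1 if no such j):
i:      1  2  3  4  5  6  7  8  9 10 11
x[i]:  13 12 16 14 19 22 16 18 27 16 25
dp:     1  1  2  2  3  4  3  4  5  3  5
At index 5 the value is 3.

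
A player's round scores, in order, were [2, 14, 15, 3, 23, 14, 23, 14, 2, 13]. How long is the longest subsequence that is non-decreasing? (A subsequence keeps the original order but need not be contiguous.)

5

Let dp[i] be the length of the longest such subsequence ending at index i:
i:      1  2  3  4  5  6  7  8  9 10
a[i]:   2 14 15  3 23 14 23 14  2 13
dp:     1  2  3  2  4  3  5  4  2  3
Maximum dp value is 5.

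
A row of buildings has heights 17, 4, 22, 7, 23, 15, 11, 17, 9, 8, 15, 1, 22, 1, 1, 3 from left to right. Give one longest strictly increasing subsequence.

Patience tails give the LIS length; then backtrack through the dp parents:
17 → extends → [17]
4 → replaces 17 → [4]
22 → extends → [4, 22]
7 → replaces 22 → [4, 7]
23 → extends → [4, 7, 23]
15 → replaces 23 → [4, 7, 15]
11 → replaces 15 → [4, 7, 11]
17 → extends → [4, 7, 11, 17]
9 → replaces 11 → [4, 7, 9, 17]
8 → replaces 9 → [4, 7, 8, 17]
15 → replaces 17 → [4, 7, 8, 15]
1 → replaces 4 → [1, 7, 8, 15]
22 → extends → [1, 7, 8, 15, 22]
1 → already a tail → [1, 7, 8, 15, 22]
1 → already a tail → [1, 7, 8, 15, 22]
3 → replaces 7 → [1, 3, 8, 15, 22]
Length 5; one witness is 4, 7, 15, 17, 22.

4, 7, 15, 17, 22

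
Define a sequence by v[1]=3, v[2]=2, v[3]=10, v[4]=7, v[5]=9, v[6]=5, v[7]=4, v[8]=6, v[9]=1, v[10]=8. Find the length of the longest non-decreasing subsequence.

4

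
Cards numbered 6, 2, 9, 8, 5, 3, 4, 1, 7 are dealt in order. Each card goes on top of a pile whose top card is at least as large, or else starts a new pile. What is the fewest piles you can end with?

4

The minimum number of non-increasing subsequences covering a sequence equals the length of its longest strictly increasing subsequence.
LIS length is 4 (e.g. 2, 3, 4, 7), so 4 piles are needed.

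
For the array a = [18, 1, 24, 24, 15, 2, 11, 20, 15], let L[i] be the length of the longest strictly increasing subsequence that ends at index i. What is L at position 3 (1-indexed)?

dp[i] = 1 + max{dp[j] : j<i, a[j]<a[i]} (or 1 if no such j):
i:      1  2  3  4  5  6  7  8  9
a[i]:  18  1 24 24 15  2 11 20 15
dp:     1  1  2  2  2  2  3  4  4
At index 3 the value is 2.

2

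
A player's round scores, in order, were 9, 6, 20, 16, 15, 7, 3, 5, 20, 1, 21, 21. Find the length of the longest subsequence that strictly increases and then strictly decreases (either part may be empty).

inc[i] = longest strictly increasing subsequence ending at i; dec[i] = longest strictly decreasing subsequence starting at i:
i:      1  2  3  4  5  6  7  8  9 10 11 12
a[i]:   9  6 20 16 15  7  3  5 20  1 21 21
inc:    1  1  2  2  2  2  1  2  3  1  4  4
dec:    4  3  6  5  4  3  2  2  2  1  1  1
Best peak at i=3 (value 20): inc=2, dec=6, length 2+6−1 = 7.

7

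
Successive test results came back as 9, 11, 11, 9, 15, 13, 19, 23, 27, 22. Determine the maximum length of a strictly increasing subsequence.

6

Track the smallest tail for each achievable length (strict):
9 → extends → [9]
11 → extends → [9, 11]
11 → already a tail → [9, 11]
9 → already a tail → [9, 11]
15 → extends → [9, 11, 15]
13 → replaces 15 → [9, 11, 13]
19 → extends → [9, 11, 13, 19]
23 → extends → [9, 11, 13, 19, 23]
27 → extends → [9, 11, 13, 19, 23, 27]
22 → replaces 23 → [9, 11, 13, 19, 22, 27]
Six tails, so the longest strictly increasing subsequence has length 6 (e.g. 9, 11, 15, 19, 23, 27).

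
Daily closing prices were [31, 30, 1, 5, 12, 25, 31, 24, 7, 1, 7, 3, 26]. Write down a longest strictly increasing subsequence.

Patience tails give the LIS length; then backtrack through the dp parents:
31 → extends → [31]
30 → replaces 31 → [30]
1 → replaces 30 → [1]
5 → extends → [1, 5]
12 → extends → [1, 5, 12]
25 → extends → [1, 5, 12, 25]
31 → extends → [1, 5, 12, 25, 31]
24 → replaces 25 → [1, 5, 12, 24, 31]
7 → replaces 12 → [1, 5, 7, 24, 31]
1 → already a tail → [1, 5, 7, 24, 31]
7 → already a tail → [1, 5, 7, 24, 31]
3 → replaces 5 → [1, 3, 7, 24, 31]
26 → replaces 31 → [1, 3, 7, 24, 26]
Length 5; one witness is 1, 5, 12, 25, 31.

1, 5, 12, 25, 31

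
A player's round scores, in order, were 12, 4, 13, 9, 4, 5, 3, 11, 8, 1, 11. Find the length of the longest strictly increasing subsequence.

4

Track the smallest tail for each achievable length (strict):
12 → extends → [12]
4 → replaces 12 → [4]
13 → extends → [4, 13]
9 → replaces 13 → [4, 9]
4 → already a tail → [4, 9]
5 → replaces 9 → [4, 5]
3 → replaces 4 → [3, 5]
11 → extends → [3, 5, 11]
8 → replaces 11 → [3, 5, 8]
1 → replaces 3 → [1, 5, 8]
11 → extends → [1, 5, 8, 11]
Four tails, so the longest strictly increasing subsequence has length 4 (e.g. 4, 5, 8, 11).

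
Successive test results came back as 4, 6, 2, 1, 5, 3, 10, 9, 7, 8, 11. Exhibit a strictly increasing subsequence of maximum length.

Patience tails give the LIS length; then backtrack through the dp parents:
4 → extends → [4]
6 → extends → [4, 6]
2 → replaces 4 → [2, 6]
1 → replaces 2 → [1, 6]
5 → replaces 6 → [1, 5]
3 → replaces 5 → [1, 3]
10 → extends → [1, 3, 10]
9 → replaces 10 → [1, 3, 9]
7 → replaces 9 → [1, 3, 7]
8 → extends → [1, 3, 7, 8]
11 → extends → [1, 3, 7, 8, 11]
Length 5; one witness is 4, 6, 7, 8, 11.

4, 6, 7, 8, 11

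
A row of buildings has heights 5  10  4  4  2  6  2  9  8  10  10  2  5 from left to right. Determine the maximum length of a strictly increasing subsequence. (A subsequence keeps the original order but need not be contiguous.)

4

Track the smallest tail for each achievable length (strict):
5 → extends → [5]
10 → extends → [5, 10]
4 → replaces 5 → [4, 10]
4 → already a tail → [4, 10]
2 → replaces 4 → [2, 10]
6 → replaces 10 → [2, 6]
2 → already a tail → [2, 6]
9 → extends → [2, 6, 9]
8 → replaces 9 → [2, 6, 8]
10 → extends → [2, 6, 8, 10]
10 → already a tail → [2, 6, 8, 10]
2 → already a tail → [2, 6, 8, 10]
5 → replaces 6 → [2, 5, 8, 10]
Four tails, so the longest strictly increasing subsequence has length 4 (e.g. 5, 6, 9, 10).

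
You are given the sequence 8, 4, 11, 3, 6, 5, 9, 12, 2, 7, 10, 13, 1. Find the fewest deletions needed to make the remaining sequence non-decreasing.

8

Fewest deletions = n − (longest non-decreasing subsequence).
Patience tails:
8 → extends → [8]
4 → replaces 8 → [4]
11 → extends → [4, 11]
3 → replaces 4 → [3, 11]
6 → replaces 11 → [3, 6]
5 → replaces 6 → [3, 5]
9 → extends → [3, 5, 9]
12 → extends → [3, 5, 9, 12]
2 → replaces 3 → [2, 5, 9, 12]
7 → replaces 9 → [2, 5, 7, 12]
10 → replaces 12 → [2, 5, 7, 10]
13 → extends → [2, 5, 7, 10, 13]
1 → replaces 2 → [1, 5, 7, 10, 13]
Longest non-decreasing subsequence has length 5, so deletions = 13 − 5 = 8.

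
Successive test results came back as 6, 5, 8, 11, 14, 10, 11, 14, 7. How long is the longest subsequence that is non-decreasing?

5

Track the smallest tail for each achievable length (allowing ties):
6 → extends → [6]
5 → replaces 6 → [5]
8 → extends → [5, 8]
11 → extends → [5, 8, 11]
14 → extends → [5, 8, 11, 14]
10 → replaces 11 → [5, 8, 10, 14]
11 → replaces 14 → [5, 8, 10, 11]
14 → extends → [5, 8, 10, 11, 14]
7 → replaces 8 → [5, 7, 10, 11, 14]
Five tails, so the longest non-decreasing subsequence has length 5 (e.g. 6, 8, 11, 14, 14).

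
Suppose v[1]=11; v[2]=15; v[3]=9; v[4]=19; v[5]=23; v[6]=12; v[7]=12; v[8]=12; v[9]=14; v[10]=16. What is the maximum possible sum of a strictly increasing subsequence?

68

Let S[i] be the best sum of a strictly increasing subsequence ending at i:
i:      1  2  3  4  5  6  7  8  9 10
v[i]:  11 15  9 19 23 12 12 12 14 16
S:     11 26  9 45 68 23 23 23 37 53
Maximum is 68 (e.g. 11 + 15 + 19 + 23).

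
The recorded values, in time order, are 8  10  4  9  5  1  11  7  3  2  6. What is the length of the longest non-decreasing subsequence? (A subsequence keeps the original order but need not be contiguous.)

3

Let dp[i] be the length of the longest such subsequence ending at index i:
i:      1  2  3  4  5  6  7  8  9 10 11
a[i]:   8 10  4  9  5  1 11  7  3  2  6
dp:     1  2  1  2  2  1  3  3  2  2  3
Maximum dp value is 3.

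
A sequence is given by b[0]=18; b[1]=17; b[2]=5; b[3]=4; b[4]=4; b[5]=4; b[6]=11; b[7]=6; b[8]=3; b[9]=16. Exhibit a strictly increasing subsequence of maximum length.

Patience tails give the LIS length; then backtrack through the dp parents:
18 → extends → [18]
17 → replaces 18 → [17]
5 → replaces 17 → [5]
4 → replaces 5 → [4]
4 → already a tail → [4]
4 → already a tail → [4]
11 → extends → [4, 11]
6 → replaces 11 → [4, 6]
3 → replaces 4 → [3, 6]
16 → extends → [3, 6, 16]
Length 3; one witness is 5, 11, 16.

5, 11, 16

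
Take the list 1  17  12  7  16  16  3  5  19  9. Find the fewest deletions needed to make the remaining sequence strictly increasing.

Fewest deletions = n − (longest strictly increasing subsequence).
Patience tails:
1 → extends → [1]
17 → extends → [1, 17]
12 → replaces 17 → [1, 12]
7 → replaces 12 → [1, 7]
16 → extends → [1, 7, 16]
16 → already a tail → [1, 7, 16]
3 → replaces 7 → [1, 3, 16]
5 → replaces 16 → [1, 3, 5]
19 → extends → [1, 3, 5, 19]
9 → replaces 19 → [1, 3, 5, 9]
Longest strictly increasing subsequence has length 4, so deletions = 10 − 4 = 6.

6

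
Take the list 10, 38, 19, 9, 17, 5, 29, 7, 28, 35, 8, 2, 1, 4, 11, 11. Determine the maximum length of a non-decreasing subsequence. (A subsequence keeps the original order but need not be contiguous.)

Let dp[i] be the length of the longest such subsequence ending at index i:
i:      1  2  3  4  5  6  7  8  9 10 11 12 13 14 15 16
a[i]:  10 38 19  9 17  5 29  7 28 35  8  2  1  4 11 11
dp:     1  2  2  1  2  1  3  2  3  4  3  1  1  2  4  5
Maximum dp value is 5.

5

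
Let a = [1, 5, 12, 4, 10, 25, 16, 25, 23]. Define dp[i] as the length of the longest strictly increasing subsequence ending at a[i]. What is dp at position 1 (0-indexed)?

2

dp[i] = 1 + max{dp[j] : j<i, a[j]<a[i]} (or 1 if no such j):
i:      0  1  2  3  4  5  6  7  8
a[i]:   1  5 12  4 10 25 16 25 23
dp:     1  2  3  2  3  4  4  5  5
At index 1 the value is 2.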